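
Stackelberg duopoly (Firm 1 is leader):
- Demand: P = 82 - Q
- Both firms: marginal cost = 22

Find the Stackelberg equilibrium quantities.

q₁* (leader) = 30.0, q₂* (follower) = 15.0

Work:
Follower's reaction: q₂ = (a - c - q₁)/2
Leader substitutes: π₁ = q₁·(a - q₁ - (a-c-q₁)/2 - c)
FOC: q₁* = (82 - 22)/2 = 30.00
Then: q₂* = (82 - 22 - 30.0)/2 = 15.00
Leader has first-mover advantage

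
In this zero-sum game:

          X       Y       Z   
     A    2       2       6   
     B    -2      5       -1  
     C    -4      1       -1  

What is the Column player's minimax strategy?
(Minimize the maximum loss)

Column should play X, value = 2

Work:
Column player minimizes Row's maximum payoff:
Column X: max payoff to Row = 2
Column Y: max payoff to Row = 5
Column Z: max payoff to Row = 6
Minimum is 2, achieved by column X.
Minimax strategy: X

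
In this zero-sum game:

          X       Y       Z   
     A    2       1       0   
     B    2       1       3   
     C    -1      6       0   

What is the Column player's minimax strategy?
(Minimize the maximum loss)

Column should play X, value = 2

Work:
Column player minimizes Row's maximum payoff:
Column X: max payoff to Row = 2
Column Y: max payoff to Row = 6
Column Z: max payoff to Row = 3
Minimum is 2, achieved by column X.
Minimax strategy: X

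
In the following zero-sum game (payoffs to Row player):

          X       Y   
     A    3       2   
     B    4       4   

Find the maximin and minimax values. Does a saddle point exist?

Maximin = 4, Minimax = 4, Saddle: True

Work:
Row minimums: [2, 4] → maximin = 4
Column maximums: [4, 4] → minimax = 4
Saddle point exists! Game value = 4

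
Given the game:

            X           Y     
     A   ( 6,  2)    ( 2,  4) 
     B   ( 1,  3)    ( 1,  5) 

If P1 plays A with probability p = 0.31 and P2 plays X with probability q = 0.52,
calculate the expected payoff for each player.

E[P1] = 1.9548, E[P2] = 3.65

Work:
E[P1] = p·q·π₁(A,X) + p·(1-q)·π₁(A,Y) + (1-p)·q·π₁(B,X) + (1-p)·(1-q)·π₁(B,Y)
= 0.31·0.52·6 + 0.31·0.48·2 + 0.69·0.52·1 + 0.69·0.48·1
= 1.9548

E[P2] = 3.65 (similar calculation)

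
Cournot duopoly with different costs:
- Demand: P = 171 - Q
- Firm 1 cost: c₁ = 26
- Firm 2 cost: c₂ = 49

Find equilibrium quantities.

q₁* = 56.0, q₂* = 33.0

Work:
Reaction: q₁ = (171 - 26 - q₂)/2
Reaction: q₂ = (171 - 49 - q₁)/2
Solve simultaneously:
q₁* = (171 - 2×26 + 49)/3 = 56.0
q₂* = (171 - 2×49 + 26)/3 = 33.0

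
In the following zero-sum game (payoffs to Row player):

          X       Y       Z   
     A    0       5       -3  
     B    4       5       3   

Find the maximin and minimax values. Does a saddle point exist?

Maximin = 3, Minimax = 3, Saddle: True

Work:
Row minimums: [-3, 3] → maximin = 3
Column maximums: [4, 5, 3] → minimax = 3
Saddle point exists! Game value = 3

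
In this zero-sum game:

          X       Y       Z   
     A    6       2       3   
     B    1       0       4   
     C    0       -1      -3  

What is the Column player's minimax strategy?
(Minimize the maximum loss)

Column should play Y, value = 2

Work:
Column player minimizes Row's maximum payoff:
Column X: max payoff to Row = 6
Column Y: max payoff to Row = 2
Column Z: max payoff to Row = 4
Minimum is 2, achieved by column Y.
Minimax strategy: Y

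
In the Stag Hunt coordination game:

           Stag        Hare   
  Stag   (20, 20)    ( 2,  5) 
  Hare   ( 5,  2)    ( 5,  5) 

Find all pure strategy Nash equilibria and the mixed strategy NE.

Pure NE: (Stag, Stag) and (Hare, Hare); Mixed NE: p = 0.1667, q = 0.1667

Work:
Check pure NE:
(Stag, Stag): (20, 20) - no unilateral deviation beneficial
(Hare, Hare): (5, 5) - no unilateral deviation beneficial
Mixed NE: P1 plays Stag with p = 0.1667, P2 plays Stag with q = 0.1667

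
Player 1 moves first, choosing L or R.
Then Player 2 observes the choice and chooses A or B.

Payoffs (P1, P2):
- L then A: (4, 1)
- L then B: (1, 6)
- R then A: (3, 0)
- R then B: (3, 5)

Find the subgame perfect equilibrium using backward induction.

P1 plays R, P2 plays B after L and B after R; Payoff (3, 5)

Work:
Backward induction:
After L: P2 chooses B → P1 gets 1
After R: P2 chooses B → P1 gets 3
P1 chooses R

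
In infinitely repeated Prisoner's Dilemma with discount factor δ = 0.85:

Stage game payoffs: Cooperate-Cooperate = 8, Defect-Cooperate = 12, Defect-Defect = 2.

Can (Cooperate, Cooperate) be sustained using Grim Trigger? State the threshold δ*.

δ* = 0.4; since δ = 0.85 ≥ 0.4, cooperation can be sustained

Work:
For Grim Trigger:
Cooperate forever: 8/(1-δ)
Defect then punished: 12 + 2·δ/(1-δ)
Need: 8/(1-δ) ≥ 12 + 2·δ/(1-δ)
Solving: δ ≥ (T-R)/(T-P) = (12-8)/(12-2) = 0.4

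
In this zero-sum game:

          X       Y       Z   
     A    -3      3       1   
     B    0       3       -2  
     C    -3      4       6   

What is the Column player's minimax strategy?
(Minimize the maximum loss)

Column should play X, value = 0

Work:
Column player minimizes Row's maximum payoff:
Column X: max payoff to Row = 0
Column Y: max payoff to Row = 4
Column Z: max payoff to Row = 6
Minimum is 0, achieved by column X.
Minimax strategy: X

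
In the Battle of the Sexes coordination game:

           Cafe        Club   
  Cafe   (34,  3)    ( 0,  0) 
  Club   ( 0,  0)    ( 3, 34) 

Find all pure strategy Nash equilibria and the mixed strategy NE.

Pure NE: (Cafe, Cafe) and (Club, Club); Mixed NE: p = 0.9189, q = 0.0811

Work:
Check pure NE:
(Cafe, Cafe): (34, 3) - no unilateral deviation beneficial
(Club, Club): (3, 34) - no unilateral deviation beneficial
Mixed NE: P1 plays Cafe with p = 0.9189, P2 plays Cafe with q = 0.0811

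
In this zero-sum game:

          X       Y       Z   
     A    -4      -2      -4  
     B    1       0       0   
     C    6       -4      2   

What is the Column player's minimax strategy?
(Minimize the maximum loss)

Column should play Y, value = 0

Work:
Column player minimizes Row's maximum payoff:
Column X: max payoff to Row = 6
Column Y: max payoff to Row = 0
Column Z: max payoff to Row = 2
Minimum is 0, achieved by column Y.
Minimax strategy: Y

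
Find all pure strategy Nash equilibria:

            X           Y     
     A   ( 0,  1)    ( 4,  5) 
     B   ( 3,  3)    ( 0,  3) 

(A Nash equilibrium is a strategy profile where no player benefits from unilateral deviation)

Nash equilibrium: (A, Y), (B, X)

Work:
Best responses:
  P1 vs X: payoffs [0, 3] → best response B (payoff 3)
  P1 vs Y: payoffs [4, 0] → best response A (payoff 4)
  P2 vs A: payoffs [1, 5] → best response Y (payoff 5)
  P2 vs B: payoffs [3, 3] → best response X/Y (payoff 3)
Mutual best responses: (A,Y), (B,X) → Nash equilibria.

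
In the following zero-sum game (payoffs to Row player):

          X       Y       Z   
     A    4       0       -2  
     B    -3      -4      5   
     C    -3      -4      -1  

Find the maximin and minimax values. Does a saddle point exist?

Maximin = -2, Minimax = 0, Saddle: False

Work:
Row minimums: [-2, -4, -4] → maximin = -2
Column maximums: [4, 0, 5] → minimax = 0
No saddle point (maximin ≠ minimax). Mixed strategy needed.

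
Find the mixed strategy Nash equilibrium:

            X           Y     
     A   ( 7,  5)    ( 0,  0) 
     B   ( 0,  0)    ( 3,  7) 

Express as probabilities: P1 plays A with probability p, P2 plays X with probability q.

p = 0.5833, q = 0.3

Work:
Find probabilities that make opponent indifferent:
P2 chooses q to make P1 indifferent between A and B
P1 chooses p to make P2 indifferent between X and Y
Mixed NE: P1 plays (A: 0.5833, B: 0.4167), P2 plays (X: 0.3, Y: 0.7)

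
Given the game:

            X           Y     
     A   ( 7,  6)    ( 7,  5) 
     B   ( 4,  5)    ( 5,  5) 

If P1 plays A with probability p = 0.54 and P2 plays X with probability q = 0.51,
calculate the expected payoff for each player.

E[P1] = 5.8454, E[P2] = 5.2754

Work:
E[P1] = p·q·π₁(A,X) + p·(1-q)·π₁(A,Y) + (1-p)·q·π₁(B,X) + (1-p)·(1-q)·π₁(B,Y)
= 0.54·0.51·7 + 0.54·0.49·7 + 0.46·0.51·4 + 0.46·0.49·5
= 5.8454

E[P2] = 5.2754 (similar calculation)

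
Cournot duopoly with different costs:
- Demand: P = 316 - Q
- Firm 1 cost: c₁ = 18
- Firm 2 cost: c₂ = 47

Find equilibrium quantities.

q₁* = 109.0, q₂* = 80.0

Work:
Reaction: q₁ = (316 - 18 - q₂)/2
Reaction: q₂ = (316 - 47 - q₁)/2
Solve simultaneously:
q₁* = (316 - 2×18 + 47)/3 = 109.0
q₂* = (316 - 2×47 + 18)/3 = 80.0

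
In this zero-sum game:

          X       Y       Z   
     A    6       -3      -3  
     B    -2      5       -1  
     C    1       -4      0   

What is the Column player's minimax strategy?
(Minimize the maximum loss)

Column should play Z, value = 0

Work:
Column player minimizes Row's maximum payoff:
Column X: max payoff to Row = 6
Column Y: max payoff to Row = 5
Column Z: max payoff to Row = 0
Minimum is 0, achieved by column Z.
Minimax strategy: Z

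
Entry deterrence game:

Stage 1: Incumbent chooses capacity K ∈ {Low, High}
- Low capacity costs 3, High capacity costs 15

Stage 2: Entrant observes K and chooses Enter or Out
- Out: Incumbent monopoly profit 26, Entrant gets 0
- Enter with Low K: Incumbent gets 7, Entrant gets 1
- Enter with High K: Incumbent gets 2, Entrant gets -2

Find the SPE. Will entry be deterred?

SPE: (High, Enter|Low, Out|High); Entry deterred. Incumbent net profit = 11

Work:
After Low K: Entrant enters (1 > 0)
After High K: Entrant stays out (-2 < 0)
Incumbent: Low → 7−3=4, High → 26−15=11
Incumbent chooses High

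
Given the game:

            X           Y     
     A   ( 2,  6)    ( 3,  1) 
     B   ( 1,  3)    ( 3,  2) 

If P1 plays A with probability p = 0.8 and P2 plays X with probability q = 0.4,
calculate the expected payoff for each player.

E[P1] = 2.52, E[P2] = 2.88

Work:
E[P1] = p·q·π₁(A,X) + p·(1-q)·π₁(A,Y) + (1-p)·q·π₁(B,X) + (1-p)·(1-q)·π₁(B,Y)
= 0.8·0.4·2 + 0.8·0.6·3 + 0.2·0.4·1 + 0.2·0.6·3
= 2.52

E[P2] = 2.88 (similar calculation)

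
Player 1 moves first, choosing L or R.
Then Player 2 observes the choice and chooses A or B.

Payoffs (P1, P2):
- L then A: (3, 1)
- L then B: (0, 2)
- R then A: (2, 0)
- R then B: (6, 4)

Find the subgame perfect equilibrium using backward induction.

P1 plays R, P2 plays B after L and B after R; Payoff (6, 4)

Work:
Backward induction:
After L: P2 chooses B → P1 gets 0
After R: P2 chooses B → P1 gets 6
P1 chooses R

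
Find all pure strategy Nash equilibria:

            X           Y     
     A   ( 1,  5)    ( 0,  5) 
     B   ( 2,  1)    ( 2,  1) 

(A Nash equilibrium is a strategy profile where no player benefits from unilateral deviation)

Nash equilibrium: (B, X), (B, Y)

Work:
Best responses:
  P1 vs X: payoffs [1, 2] → best response B (payoff 2)
  P1 vs Y: payoffs [0, 2] → best response B (payoff 2)
  P2 vs A: payoffs [5, 5] → best response X/Y (payoff 5)
  P2 vs B: payoffs [1, 1] → best response X/Y (payoff 1)
Mutual best responses: (B,X), (B,Y) → Nash equilibria.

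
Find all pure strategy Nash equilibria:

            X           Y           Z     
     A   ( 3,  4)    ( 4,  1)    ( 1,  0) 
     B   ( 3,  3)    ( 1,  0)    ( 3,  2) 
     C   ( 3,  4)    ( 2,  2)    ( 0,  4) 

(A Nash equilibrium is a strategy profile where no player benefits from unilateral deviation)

Nash equilibrium: (A, X), (B, X), (C, X)

Work:
Best responses:
  P1 vs X: payoffs [3, 3, 3] → best response A/B/C (payoff 3)
  P1 vs Y: payoffs [4, 1, 2] → best response A (payoff 4)
  P1 vs Z: payoffs [1, 3, 0] → best response B (payoff 3)
  P2 vs A: payoffs [4, 1, 0] → best response X (payoff 4)
  P2 vs B: payoffs [3, 0, 2] → best response X (payoff 3)
  P2 vs C: payoffs [4, 2, 4] → best response X/Z (payoff 4)
Mutual best responses: (A,X), (B,X), (C,X) → Nash equilibria.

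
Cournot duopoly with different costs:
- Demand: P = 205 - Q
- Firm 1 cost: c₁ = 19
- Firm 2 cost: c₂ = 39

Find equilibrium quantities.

q₁* = 68.67, q₂* = 48.67

Work:
Reaction: q₁ = (205 - 19 - q₂)/2
Reaction: q₂ = (205 - 39 - q₁)/2
Solve simultaneously:
q₁* = (205 - 2×19 + 39)/3 = 68.67
q₂* = (205 - 2×39 + 19)/3 = 48.67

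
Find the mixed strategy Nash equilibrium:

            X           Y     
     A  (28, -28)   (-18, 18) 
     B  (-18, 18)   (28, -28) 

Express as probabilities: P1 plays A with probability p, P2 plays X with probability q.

p = 0.5, q = 0.5

Work:
Find probabilities that make opponent indifferent:
P2 chooses q to make P1 indifferent between A and B
P1 chooses p to make P2 indifferent between X and Y
Mixed NE: P1 plays (A: 0.5, B: 0.5), P2 plays (X: 0.5, Y: 0.5)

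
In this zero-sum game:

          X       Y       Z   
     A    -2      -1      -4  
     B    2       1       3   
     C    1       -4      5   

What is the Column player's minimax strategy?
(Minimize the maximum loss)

Column should play Y, value = 1

Work:
Column player minimizes Row's maximum payoff:
Column X: max payoff to Row = 2
Column Y: max payoff to Row = 1
Column Z: max payoff to Row = 5
Minimum is 1, achieved by column Y.
Minimax strategy: Y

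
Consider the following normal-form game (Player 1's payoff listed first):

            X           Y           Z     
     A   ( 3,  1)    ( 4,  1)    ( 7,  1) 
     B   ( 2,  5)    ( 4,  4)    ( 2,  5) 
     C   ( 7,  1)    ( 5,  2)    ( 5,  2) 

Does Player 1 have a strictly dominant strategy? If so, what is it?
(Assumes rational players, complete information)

No strictly dominant strategy exists for Player 1

Work:
A strategy strictly dominates another if it gives a strictly higher payoff against every opponent action. Compare each pair of P1's strategies column-by-column:
  A vs B: [3 vs 2, 4 vs 4, 7 vs 2] → A does not strictly dominate B (column Y: 4 ≤ 4)
  A vs C: [3 vs 7, 4 vs 5, 7 vs 5] → A does not strictly dominate C (column X: 3 ≤ 7)
  B vs A: [2 vs 3, 4 vs 4, 2 vs 7] → B does not strictly dominate A (column X: 2 ≤ 3)
  B vs C: [2 vs 7, 4 vs 5, 2 vs 5] → B does not strictly dominate C (column X: 2 ≤ 7)
  C vs A: [7 vs 3, 5 vs 4, 5 vs 7] → C does not strictly dominate A (column Z: 5 ≤ 7)
  C vs B: [7 vs 2, 5 vs 4, 5 vs 2] → C strictly dominates B
No single strategy strictly dominates all others → no strictly dominant strategy.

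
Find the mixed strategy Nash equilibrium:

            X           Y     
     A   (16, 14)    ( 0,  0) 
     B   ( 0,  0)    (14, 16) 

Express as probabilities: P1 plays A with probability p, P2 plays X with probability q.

p = 0.5333, q = 0.4667

Work:
Find probabilities that make opponent indifferent:
P2 chooses q to make P1 indifferent between A and B
P1 chooses p to make P2 indifferent between X and Y
Mixed NE: P1 plays (A: 0.5333, B: 0.4667), P2 plays (X: 0.4667, Y: 0.5333)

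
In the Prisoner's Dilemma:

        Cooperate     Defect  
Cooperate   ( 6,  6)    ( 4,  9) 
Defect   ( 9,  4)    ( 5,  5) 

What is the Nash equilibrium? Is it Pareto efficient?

(Defect, Defect) is NE; not Pareto efficient

Work:
Defect dominates Cooperate for both players:
If P2 cooperates: Defect (9) > Cooperate (6)
If P2 defects: Defect (5) > Cooperate (4)
NE: (Defect, Defect) with payoff (5, 5)
But (Cooperate, Cooperate) = (6, 6) Pareto dominates (5, 5)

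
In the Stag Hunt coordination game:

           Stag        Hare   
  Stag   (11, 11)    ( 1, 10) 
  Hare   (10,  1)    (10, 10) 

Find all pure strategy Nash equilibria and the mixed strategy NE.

Pure NE: (Stag, Stag) and (Hare, Hare); Mixed NE: p = 0.9, q = 0.9

Work:
Check pure NE:
(Stag, Stag): (11, 11) - no unilateral deviation beneficial
(Hare, Hare): (10, 10) - no unilateral deviation beneficial
Mixed NE: P1 plays Stag with p = 0.9, P2 plays Stag with q = 0.9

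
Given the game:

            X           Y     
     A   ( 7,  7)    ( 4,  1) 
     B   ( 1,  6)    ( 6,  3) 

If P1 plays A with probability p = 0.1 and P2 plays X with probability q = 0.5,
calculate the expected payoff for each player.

E[P1] = 3.7, E[P2] = 4.45

Work:
E[P1] = p·q·π₁(A,X) + p·(1-q)·π₁(A,Y) + (1-p)·q·π₁(B,X) + (1-p)·(1-q)·π₁(B,Y)
= 0.1·0.5·7 + 0.1·0.5·4 + 0.9·0.5·1 + 0.9·0.5·6
= 3.7

E[P2] = 4.45 (similar calculation)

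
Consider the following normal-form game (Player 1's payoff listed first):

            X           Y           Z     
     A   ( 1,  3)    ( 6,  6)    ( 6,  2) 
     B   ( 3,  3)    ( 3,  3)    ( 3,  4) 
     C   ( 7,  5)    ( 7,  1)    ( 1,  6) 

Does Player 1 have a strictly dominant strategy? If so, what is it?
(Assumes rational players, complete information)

No strictly dominant strategy exists for Player 1

Work:
A strategy strictly dominates another if it gives a strictly higher payoff against every opponent action. Compare each pair of P1's strategies column-by-column:
  A vs B: [1 vs 3, 6 vs 3, 6 vs 3] → A does not strictly dominate B (column X: 1 ≤ 3)
  A vs C: [1 vs 7, 6 vs 7, 6 vs 1] → A does not strictly dominate C (column X: 1 ≤ 7)
  B vs A: [3 vs 1, 3 vs 6, 3 vs 6] → B does not strictly dominate A (column Y: 3 ≤ 6)
  B vs C: [3 vs 7, 3 vs 7, 3 vs 1] → B does not strictly dominate C (column X: 3 ≤ 7)
  C vs A: [7 vs 1, 7 vs 6, 1 vs 6] → C does not strictly dominate A (column Z: 1 ≤ 6)
  C vs B: [7 vs 3, 7 vs 3, 1 vs 3] → C does not strictly dominate B (column Z: 1 ≤ 3)
No single strategy strictly dominates all others → no strictly dominant strategy.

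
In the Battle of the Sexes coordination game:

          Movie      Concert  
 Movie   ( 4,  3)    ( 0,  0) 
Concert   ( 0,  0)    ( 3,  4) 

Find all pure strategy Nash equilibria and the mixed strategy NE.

Pure NE: (Movie, Movie) and (Concert, Concert); Mixed NE: p = 0.5714, q = 0.4286

Work:
Check pure NE:
(Movie, Movie): (4, 3) - no unilateral deviation beneficial
(Concert, Concert): (3, 4) - no unilateral deviation beneficial
Mixed NE: P1 plays Movie with p = 0.5714, P2 plays Movie with q = 0.4286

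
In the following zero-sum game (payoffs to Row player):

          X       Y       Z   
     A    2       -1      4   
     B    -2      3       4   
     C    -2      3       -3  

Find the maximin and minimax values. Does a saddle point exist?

Maximin = -1, Minimax = 2, Saddle: False

Work:
Row minimums: [-1, -2, -3] → maximin = -1
Column maximums: [2, 3, 4] → minimax = 2
No saddle point (maximin ≠ minimax). Mixed strategy needed.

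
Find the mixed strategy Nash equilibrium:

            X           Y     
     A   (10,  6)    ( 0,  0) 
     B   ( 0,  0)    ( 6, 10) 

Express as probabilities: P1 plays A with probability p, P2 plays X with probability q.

p = 0.625, q = 0.375

Work:
Find probabilities that make opponent indifferent:
P2 chooses q to make P1 indifferent between A and B
P1 chooses p to make P2 indifferent between X and Y
Mixed NE: P1 plays (A: 0.625, B: 0.375), P2 plays (X: 0.375, Y: 0.625)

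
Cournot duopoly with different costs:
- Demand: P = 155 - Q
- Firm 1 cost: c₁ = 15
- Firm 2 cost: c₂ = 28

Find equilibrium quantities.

q₁* = 51.0, q₂* = 38.0

Work:
Reaction: q₁ = (155 - 15 - q₂)/2
Reaction: q₂ = (155 - 28 - q₁)/2
Solve simultaneously:
q₁* = (155 - 2×15 + 28)/3 = 51.0
q₂* = (155 - 2×28 + 15)/3 = 38.0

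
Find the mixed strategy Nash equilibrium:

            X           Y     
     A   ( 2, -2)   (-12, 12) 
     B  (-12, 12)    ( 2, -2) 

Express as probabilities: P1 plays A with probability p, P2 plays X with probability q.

p = 0.5, q = 0.5

Work:
Find probabilities that make opponent indifferent:
P2 chooses q to make P1 indifferent between A and B
P1 chooses p to make P2 indifferent between X and Y
Mixed NE: P1 plays (A: 0.5, B: 0.5), P2 plays (X: 0.5, Y: 0.5)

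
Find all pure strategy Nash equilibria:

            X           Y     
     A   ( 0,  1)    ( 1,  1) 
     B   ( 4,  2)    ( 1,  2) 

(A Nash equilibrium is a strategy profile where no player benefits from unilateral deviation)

Nash equilibrium: (A, Y), (B, X), (B, Y)

Work:
Best responses:
  P1 vs X: payoffs [0, 4] → best response B (payoff 4)
  P1 vs Y: payoffs [1, 1] → best response A/B (payoff 1)
  P2 vs A: payoffs [1, 1] → best response X/Y (payoff 1)
  P2 vs B: payoffs [2, 2] → best response X/Y (payoff 2)
Mutual best responses: (A,Y), (B,X), (B,Y) → Nash equilibria.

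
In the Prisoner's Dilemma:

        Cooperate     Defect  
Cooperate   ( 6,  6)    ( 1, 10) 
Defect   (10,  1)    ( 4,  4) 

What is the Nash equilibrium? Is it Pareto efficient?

(Defect, Defect) is NE; not Pareto efficient

Work:
Defect dominates Cooperate for both players:
If P2 cooperates: Defect (10) > Cooperate (6)
If P2 defects: Defect (4) > Cooperate (1)
NE: (Defect, Defect) with payoff (4, 4)
But (Cooperate, Cooperate) = (6, 6) Pareto dominates (4, 4)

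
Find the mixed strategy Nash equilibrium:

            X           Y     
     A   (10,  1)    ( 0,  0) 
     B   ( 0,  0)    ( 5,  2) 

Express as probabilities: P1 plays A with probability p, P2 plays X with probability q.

p = 0.6667, q = 0.3333

Work:
Find probabilities that make opponent indifferent:
P2 chooses q to make P1 indifferent between A and B
P1 chooses p to make P2 indifferent between X and Y
Mixed NE: P1 plays (A: 0.6667, B: 0.3333), P2 plays (X: 0.3333, Y: 0.6667)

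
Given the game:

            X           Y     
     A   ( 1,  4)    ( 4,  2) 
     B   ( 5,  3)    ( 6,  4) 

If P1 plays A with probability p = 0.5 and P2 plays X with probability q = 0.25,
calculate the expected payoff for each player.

E[P1] = 4.5, E[P2] = 3.125

Work:
E[P1] = p·q·π₁(A,X) + p·(1-q)·π₁(A,Y) + (1-p)·q·π₁(B,X) + (1-p)·(1-q)·π₁(B,Y)
= 0.5·0.25·1 + 0.5·0.75·4 + 0.5·0.25·5 + 0.5·0.75·6
= 4.5

E[P2] = 3.125 (similar calculation)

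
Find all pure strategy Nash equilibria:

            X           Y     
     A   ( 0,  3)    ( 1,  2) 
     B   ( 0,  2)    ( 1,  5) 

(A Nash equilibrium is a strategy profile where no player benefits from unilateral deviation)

Nash equilibrium: (A, X), (B, Y)

Work:
Best responses:
  P1 vs X: payoffs [0, 0] → best response A/B (payoff 0)
  P1 vs Y: payoffs [1, 1] → best response A/B (payoff 1)
  P2 vs A: payoffs [3, 2] → best response X (payoff 3)
  P2 vs B: payoffs [2, 5] → best response Y (payoff 5)
Mutual best responses: (A,X), (B,Y) → Nash equilibria.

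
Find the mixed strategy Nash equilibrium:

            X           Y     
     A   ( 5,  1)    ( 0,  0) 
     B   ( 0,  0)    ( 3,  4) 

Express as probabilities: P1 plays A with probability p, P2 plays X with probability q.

p = 0.8, q = 0.375

Work:
Find probabilities that make opponent indifferent:
P2 chooses q to make P1 indifferent between A and B
P1 chooses p to make P2 indifferent between X and Y
Mixed NE: P1 plays (A: 0.8, B: 0.2), P2 plays (X: 0.375, Y: 0.625)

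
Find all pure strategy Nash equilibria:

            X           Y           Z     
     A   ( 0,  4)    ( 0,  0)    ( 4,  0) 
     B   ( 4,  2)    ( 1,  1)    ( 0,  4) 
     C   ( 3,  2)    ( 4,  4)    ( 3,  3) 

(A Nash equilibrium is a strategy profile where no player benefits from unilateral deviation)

Nash equilibrium: (C, Y)

Work:
Best responses:
  P1 vs X: payoffs [0, 4, 3] → best response B (payoff 4)
  P1 vs Y: payoffs [0, 1, 4] → best response C (payoff 4)
  P1 vs Z: payoffs [4, 0, 3] → best response A (payoff 4)
  P2 vs A: payoffs [4, 0, 0] → best response X (payoff 4)
  P2 vs B: payoffs [2, 1, 4] → best response Z (payoff 4)
  P2 vs C: payoffs [2, 4, 3] → best response Y (payoff 4)
Mutual best responses: (C,Y) → Nash equilibria.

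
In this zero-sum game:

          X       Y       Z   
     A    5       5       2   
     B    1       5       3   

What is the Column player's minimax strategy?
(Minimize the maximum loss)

Column should play Z, value = 3

Work:
Column player minimizes Row's maximum payoff:
Column X: max payoff to Row = 5
Column Y: max payoff to Row = 5
Column Z: max payoff to Row = 3
Minimum is 3, achieved by column Z.
Minimax strategy: Z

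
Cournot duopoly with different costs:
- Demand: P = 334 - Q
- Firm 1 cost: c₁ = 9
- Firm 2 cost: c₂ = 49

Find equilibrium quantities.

q₁* = 121.67, q₂* = 81.67

Work:
Reaction: q₁ = (334 - 9 - q₂)/2
Reaction: q₂ = (334 - 49 - q₁)/2
Solve simultaneously:
q₁* = (334 - 2×9 + 49)/3 = 121.67
q₂* = (334 - 2×49 + 9)/3 = 81.67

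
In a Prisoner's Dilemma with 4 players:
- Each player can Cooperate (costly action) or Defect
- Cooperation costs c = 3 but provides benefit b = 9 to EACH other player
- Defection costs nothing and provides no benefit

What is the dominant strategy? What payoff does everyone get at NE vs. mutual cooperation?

Dominant: Defect; NE payoff = 0; Coop payoff = 24

Work:
Defect dominates (saves cost c = 3, benefit to others is external)
NE: All defect → everyone gets 0
If all cooperate: each receives (3)×9 - 3 = 24
Social dilemma: 24 > 0 but NE gives 0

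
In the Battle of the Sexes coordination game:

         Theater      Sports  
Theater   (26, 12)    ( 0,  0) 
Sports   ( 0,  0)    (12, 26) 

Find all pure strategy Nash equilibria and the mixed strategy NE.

Pure NE: (Theater, Theater) and (Sports, Sports); Mixed NE: p = 0.6842, q = 0.3158

Work:
Check pure NE:
(Theater, Theater): (26, 12) - no unilateral deviation beneficial
(Sports, Sports): (12, 26) - no unilateral deviation beneficial
Mixed NE: P1 plays Theater with p = 0.6842, P2 plays Theater with q = 0.3158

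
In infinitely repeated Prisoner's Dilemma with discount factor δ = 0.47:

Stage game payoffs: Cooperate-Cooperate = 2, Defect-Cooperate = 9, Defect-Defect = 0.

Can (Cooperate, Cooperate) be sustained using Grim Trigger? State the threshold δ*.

δ* = 0.7778; since δ = 0.47 < 0.7778, cooperation cannot be sustained

Work:
For Grim Trigger:
Cooperate forever: 2/(1-δ)
Defect then punished: 9 + 0·δ/(1-δ)
Need: 2/(1-δ) ≥ 9 + 0·δ/(1-δ)
Solving: δ ≥ (T-R)/(T-P) = (9-2)/(9-0) = 0.7778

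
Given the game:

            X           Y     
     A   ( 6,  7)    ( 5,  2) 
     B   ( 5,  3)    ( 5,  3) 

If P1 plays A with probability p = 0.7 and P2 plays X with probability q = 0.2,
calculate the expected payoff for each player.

E[P1] = 5.14, E[P2] = 3.0

Work:
E[P1] = p·q·π₁(A,X) + p·(1-q)·π₁(A,Y) + (1-p)·q·π₁(B,X) + (1-p)·(1-q)·π₁(B,Y)
= 0.7·0.2·6 + 0.7·0.8·5 + 0.3·0.2·5 + 0.3·0.8·5
= 5.14

E[P2] = 3.0 (similar calculation)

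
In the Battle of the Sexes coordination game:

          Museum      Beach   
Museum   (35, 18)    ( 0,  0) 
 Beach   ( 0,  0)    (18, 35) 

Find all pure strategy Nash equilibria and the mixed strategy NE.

Pure NE: (Museum, Museum) and (Beach, Beach); Mixed NE: p = 0.6604, q = 0.3396

Work:
Check pure NE:
(Museum, Museum): (35, 18) - no unilateral deviation beneficial
(Beach, Beach): (18, 35) - no unilateral deviation beneficial
Mixed NE: P1 plays Museum with p = 0.6604, P2 plays Museum with q = 0.3396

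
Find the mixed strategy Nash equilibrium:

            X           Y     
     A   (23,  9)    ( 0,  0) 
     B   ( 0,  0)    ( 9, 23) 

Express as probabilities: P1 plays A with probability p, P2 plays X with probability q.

p = 0.7188, q = 0.2812

Work:
Find probabilities that make opponent indifferent:
P2 chooses q to make P1 indifferent between A and B
P1 chooses p to make P2 indifferent between X and Y
Mixed NE: P1 plays (A: 0.7188, B: 0.2812), P2 plays (X: 0.2812, Y: 0.7188)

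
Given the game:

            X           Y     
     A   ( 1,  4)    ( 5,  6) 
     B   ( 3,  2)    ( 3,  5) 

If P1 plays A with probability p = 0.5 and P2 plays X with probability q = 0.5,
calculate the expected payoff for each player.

E[P1] = 3.0, E[P2] = 4.25

Work:
E[P1] = p·q·π₁(A,X) + p·(1-q)·π₁(A,Y) + (1-p)·q·π₁(B,X) + (1-p)·(1-q)·π₁(B,Y)
= 0.5·0.5·1 + 0.5·0.5·5 + 0.5·0.5·3 + 0.5·0.5·3
= 3.0

E[P2] = 4.25 (similar calculation)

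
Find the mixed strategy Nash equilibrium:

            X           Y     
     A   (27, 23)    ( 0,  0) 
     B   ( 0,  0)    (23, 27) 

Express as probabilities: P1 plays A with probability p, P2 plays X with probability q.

p = 0.54, q = 0.46

Work:
Find probabilities that make opponent indifferent:
P2 chooses q to make P1 indifferent between A and B
P1 chooses p to make P2 indifferent between X and Y
Mixed NE: P1 plays (A: 0.54, B: 0.46), P2 plays (X: 0.46, Y: 0.54)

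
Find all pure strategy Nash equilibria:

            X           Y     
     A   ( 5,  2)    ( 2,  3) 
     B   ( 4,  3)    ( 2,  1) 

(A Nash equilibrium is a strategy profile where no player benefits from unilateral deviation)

Nash equilibrium: (A, Y)

Work:
Best responses:
  P1 vs X: payoffs [5, 4] → best response A (payoff 5)
  P1 vs Y: payoffs [2, 2] → best response A/B (payoff 2)
  P2 vs A: payoffs [2, 3] → best response Y (payoff 3)
  P2 vs B: payoffs [3, 1] → best response X (payoff 3)
Mutual best responses: (A,Y) → Nash equilibria.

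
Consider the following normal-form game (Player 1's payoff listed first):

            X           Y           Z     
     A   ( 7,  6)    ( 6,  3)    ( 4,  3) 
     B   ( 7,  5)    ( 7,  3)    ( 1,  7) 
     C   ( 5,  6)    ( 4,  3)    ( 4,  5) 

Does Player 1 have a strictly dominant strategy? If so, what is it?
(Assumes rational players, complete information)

No strictly dominant strategy exists for Player 1

Work:
A strategy strictly dominates another if it gives a strictly higher payoff against every opponent action. Compare each pair of P1's strategies column-by-column:
  A vs B: [7 vs 7, 6 vs 7, 4 vs 1] → A does not strictly dominate B (column X: 7 ≤ 7)
  A vs C: [7 vs 5, 6 vs 4, 4 vs 4] → A does not strictly dominate C (column Z: 4 ≤ 4)
  B vs A: [7 vs 7, 7 vs 6, 1 vs 4] → B does not strictly dominate A (column X: 7 ≤ 7)
  B vs C: [7 vs 5, 7 vs 4, 1 vs 4] → B does not strictly dominate C (column Z: 1 ≤ 4)
  C vs A: [5 vs 7, 4 vs 6, 4 vs 4] → C does not strictly dominate A (column X: 5 ≤ 7)
  C vs B: [5 vs 7, 4 vs 7, 4 vs 1] → C does not strictly dominate B (column X: 5 ≤ 7)
No single strategy strictly dominates all others → no strictly dominant strategy.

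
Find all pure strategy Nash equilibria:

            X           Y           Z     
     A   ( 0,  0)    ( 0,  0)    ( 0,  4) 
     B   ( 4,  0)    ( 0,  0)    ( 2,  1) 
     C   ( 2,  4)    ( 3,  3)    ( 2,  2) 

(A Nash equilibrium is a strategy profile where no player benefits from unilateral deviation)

Nash equilibrium: (B, Z)

Work:
Best responses:
  P1 vs X: payoffs [0, 4, 2] → best response B (payoff 4)
  P1 vs Y: payoffs [0, 0, 3] → best response C (payoff 3)
  P1 vs Z: payoffs [0, 2, 2] → best response B/C (payoff 2)
  P2 vs A: payoffs [0, 0, 4] → best response Z (payoff 4)
  P2 vs B: payoffs [0, 0, 1] → best response Z (payoff 1)
  P2 vs C: payoffs [4, 3, 2] → best response X (payoff 4)
Mutual best responses: (B,Z) → Nash equilibria.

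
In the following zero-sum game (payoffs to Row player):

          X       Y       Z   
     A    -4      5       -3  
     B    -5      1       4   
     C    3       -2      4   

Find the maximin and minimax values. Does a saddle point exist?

Maximin = -2, Minimax = 3, Saddle: False

Work:
Row minimums: [-4, -5, -2] → maximin = -2
Column maximums: [3, 5, 4] → minimax = 3
No saddle point (maximin ≠ minimax). Mixed strategy needed.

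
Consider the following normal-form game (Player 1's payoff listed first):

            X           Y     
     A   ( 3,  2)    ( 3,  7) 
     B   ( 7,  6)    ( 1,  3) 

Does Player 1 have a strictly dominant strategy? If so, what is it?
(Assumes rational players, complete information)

No strictly dominant strategy exists for Player 1

Work:
A strategy strictly dominates another if it gives a strictly higher payoff against every opponent action. Compare each pair of P1's strategies column-by-column:
  A vs B: [3 vs 7, 3 vs 1] → A does not strictly dominate B (column X: 3 ≤ 7)
  B vs A: [7 vs 3, 1 vs 3] → B does not strictly dominate A (column Y: 1 ≤ 3)
No single strategy strictly dominates all others → no strictly dominant strategy.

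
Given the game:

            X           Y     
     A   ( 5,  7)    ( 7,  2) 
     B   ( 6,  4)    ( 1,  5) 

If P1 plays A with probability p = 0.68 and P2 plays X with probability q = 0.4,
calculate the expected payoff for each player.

E[P1] = 5.176, E[P2] = 4.192

Work:
E[P1] = p·q·π₁(A,X) + p·(1-q)·π₁(A,Y) + (1-p)·q·π₁(B,X) + (1-p)·(1-q)·π₁(B,Y)
= 0.68·0.4·5 + 0.68·0.6·7 + 0.32·0.4·6 + 0.32·0.6·1
= 5.176

E[P2] = 4.192 (similar calculation)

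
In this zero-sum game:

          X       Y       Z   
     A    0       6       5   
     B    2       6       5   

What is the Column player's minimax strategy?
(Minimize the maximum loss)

Column should play X, value = 2

Work:
Column player minimizes Row's maximum payoff:
Column X: max payoff to Row = 2
Column Y: max payoff to Row = 6
Column Z: max payoff to Row = 5
Minimum is 2, achieved by column X.
Minimax strategy: X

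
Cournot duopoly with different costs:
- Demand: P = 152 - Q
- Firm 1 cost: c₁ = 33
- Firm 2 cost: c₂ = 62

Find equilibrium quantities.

q₁* = 49.33, q₂* = 20.33

Work:
Reaction: q₁ = (152 - 33 - q₂)/2
Reaction: q₂ = (152 - 62 - q₁)/2
Solve simultaneously:
q₁* = (152 - 2×33 + 62)/3 = 49.33
q₂* = (152 - 2×62 + 33)/3 = 20.33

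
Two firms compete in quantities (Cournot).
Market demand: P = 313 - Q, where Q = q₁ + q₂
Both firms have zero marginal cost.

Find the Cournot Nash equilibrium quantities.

q₁* = q₂* = 104.33; P* = 104.33

Work:
Profit: π_i = P·q_i = (a - q_i - q_j)·q_i
FOC: ∂π_i/∂q_i = a - 2q_i - q_j = 0
Reaction function: q_i = (313 - q_j)/2
Symmetry: q* = 313/3 = 104.33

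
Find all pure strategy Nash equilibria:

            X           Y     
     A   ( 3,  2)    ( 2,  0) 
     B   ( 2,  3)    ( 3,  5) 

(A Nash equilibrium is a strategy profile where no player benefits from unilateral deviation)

Nash equilibrium: (A, X), (B, Y)

Work:
Best responses:
  P1 vs X: payoffs [3, 2] → best response A (payoff 3)
  P1 vs Y: payoffs [2, 3] → best response B (payoff 3)
  P2 vs A: payoffs [2, 0] → best response X (payoff 2)
  P2 vs B: payoffs [3, 5] → best response Y (payoff 5)
Mutual best responses: (A,X), (B,Y) → Nash equilibria.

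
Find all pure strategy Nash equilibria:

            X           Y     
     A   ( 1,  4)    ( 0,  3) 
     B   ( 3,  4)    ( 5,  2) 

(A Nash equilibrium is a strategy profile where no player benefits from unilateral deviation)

Nash equilibrium: (B, X)

Work:
Best responses:
  P1 vs X: payoffs [1, 3] → best response B (payoff 3)
  P1 vs Y: payoffs [0, 5] → best response B (payoff 5)
  P2 vs A: payoffs [4, 3] → best response X (payoff 4)
  P2 vs B: payoffs [4, 2] → best response X (payoff 4)
Mutual best responses: (B,X) → Nash equilibria.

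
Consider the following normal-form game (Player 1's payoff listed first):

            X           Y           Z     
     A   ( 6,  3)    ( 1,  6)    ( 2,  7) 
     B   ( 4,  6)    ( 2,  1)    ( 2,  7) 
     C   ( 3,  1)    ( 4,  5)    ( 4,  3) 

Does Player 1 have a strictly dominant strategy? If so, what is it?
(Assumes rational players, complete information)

No strictly dominant strategy exists for Player 1

Work:
A strategy strictly dominates another if it gives a strictly higher payoff against every opponent action. Compare each pair of P1's strategies column-by-column:
  A vs B: [6 vs 4, 1 vs 2, 2 vs 2] → A does not strictly dominate B (column Y: 1 ≤ 2)
  A vs C: [6 vs 3, 1 vs 4, 2 vs 4] → A does not strictly dominate C (column Y: 1 ≤ 4)
  B vs A: [4 vs 6, 2 vs 1, 2 vs 2] → B does not strictly dominate A (column X: 4 ≤ 6)
  B vs C: [4 vs 3, 2 vs 4, 2 vs 4] → B does not strictly dominate C (column Y: 2 ≤ 4)
  C vs A: [3 vs 6, 4 vs 1, 4 vs 2] → C does not strictly dominate A (column X: 3 ≤ 6)
  C vs B: [3 vs 4, 4 vs 2, 4 vs 2] → C does not strictly dominate B (column X: 3 ≤ 4)
No single strategy strictly dominates all others → no strictly dominant strategy.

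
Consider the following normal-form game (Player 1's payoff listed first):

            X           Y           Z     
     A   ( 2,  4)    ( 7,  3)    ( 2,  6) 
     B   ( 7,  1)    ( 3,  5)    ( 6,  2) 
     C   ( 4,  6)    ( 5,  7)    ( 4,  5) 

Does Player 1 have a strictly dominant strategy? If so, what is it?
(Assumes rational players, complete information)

No strictly dominant strategy exists for Player 1

Work:
A strategy strictly dominates another if it gives a strictly higher payoff against every opponent action. Compare each pair of P1's strategies column-by-column:
  A vs B: [2 vs 7, 7 vs 3, 2 vs 6] → A does not strictly dominate B (column X: 2 ≤ 7)
  A vs C: [2 vs 4, 7 vs 5, 2 vs 4] → A does not strictly dominate C (column X: 2 ≤ 4)
  B vs A: [7 vs 2, 3 vs 7, 6 vs 2] → B does not strictly dominate A (column Y: 3 ≤ 7)
  B vs C: [7 vs 4, 3 vs 5, 6 vs 4] → B does not strictly dominate C (column Y: 3 ≤ 5)
  C vs A: [4 vs 2, 5 vs 7, 4 vs 2] → C does not strictly dominate A (column Y: 5 ≤ 7)
  C vs B: [4 vs 7, 5 vs 3, 4 vs 6] → C does not strictly dominate B (column X: 4 ≤ 7)
No single strategy strictly dominates all others → no strictly dominant strategy.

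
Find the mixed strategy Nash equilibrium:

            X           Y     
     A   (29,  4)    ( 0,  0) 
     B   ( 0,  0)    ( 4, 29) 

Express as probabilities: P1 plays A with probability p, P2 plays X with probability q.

p = 0.8788, q = 0.1212

Work:
Find probabilities that make opponent indifferent:
P2 chooses q to make P1 indifferent between A and B
P1 chooses p to make P2 indifferent between X and Y
Mixed NE: P1 plays (A: 0.8788, B: 0.1212), P2 plays (X: 0.1212, Y: 0.8788)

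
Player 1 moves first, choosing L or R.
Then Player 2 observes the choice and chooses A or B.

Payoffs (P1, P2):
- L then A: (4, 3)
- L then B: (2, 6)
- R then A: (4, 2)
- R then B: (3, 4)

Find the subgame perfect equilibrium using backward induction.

P1 plays R, P2 plays B after L and B after R; Payoff (3, 4)

Work:
Backward induction:
After L: P2 chooses B → P1 gets 2
After R: P2 chooses B → P1 gets 3
P1 chooses R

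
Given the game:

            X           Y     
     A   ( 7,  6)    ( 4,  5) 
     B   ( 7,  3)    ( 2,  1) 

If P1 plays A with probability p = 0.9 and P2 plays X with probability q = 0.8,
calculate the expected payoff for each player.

E[P1] = 6.36, E[P2] = 5.48

Work:
E[P1] = p·q·π₁(A,X) + p·(1-q)·π₁(A,Y) + (1-p)·q·π₁(B,X) + (1-p)·(1-q)·π₁(B,Y)
= 0.9·0.8·7 + 0.9·0.2·4 + 0.1·0.8·7 + 0.1·0.2·2
= 6.36

E[P2] = 5.48 (similar calculation)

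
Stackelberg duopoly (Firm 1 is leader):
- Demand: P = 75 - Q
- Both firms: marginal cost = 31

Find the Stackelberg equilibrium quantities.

q₁* (leader) = 22.0, q₂* (follower) = 11.0

Work:
Follower's reaction: q₂ = (a - c - q₁)/2
Leader substitutes: π₁ = q₁·(a - q₁ - (a-c-q₁)/2 - c)
FOC: q₁* = (75 - 31)/2 = 22.00
Then: q₂* = (75 - 31 - 22.0)/2 = 11.00
Leader has first-mover advantage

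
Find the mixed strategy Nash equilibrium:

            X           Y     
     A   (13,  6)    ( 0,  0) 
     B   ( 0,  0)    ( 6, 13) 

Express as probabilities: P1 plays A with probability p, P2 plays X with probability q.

p = 0.6842, q = 0.3158

Work:
Find probabilities that make opponent indifferent:
P2 chooses q to make P1 indifferent between A and B
P1 chooses p to make P2 indifferent between X and Y
Mixed NE: P1 plays (A: 0.6842, B: 0.3158), P2 plays (X: 0.3158, Y: 0.6842)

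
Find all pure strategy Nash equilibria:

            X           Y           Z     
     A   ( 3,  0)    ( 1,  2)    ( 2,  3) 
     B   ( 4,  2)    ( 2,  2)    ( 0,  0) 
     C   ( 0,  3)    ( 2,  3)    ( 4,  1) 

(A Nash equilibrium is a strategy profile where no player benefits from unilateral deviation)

Nash equilibrium: (B, X), (B, Y), (C, Y)

Work:
Best responses:
  P1 vs X: payoffs [3, 4, 0] → best response B (payoff 4)
  P1 vs Y: payoffs [1, 2, 2] → best response B/C (payoff 2)
  P1 vs Z: payoffs [2, 0, 4] → best response C (payoff 4)
  P2 vs A: payoffs [0, 2, 3] → best response Z (payoff 3)
  P2 vs B: payoffs [2, 2, 0] → best response X/Y (payoff 2)
  P2 vs C: payoffs [3, 3, 1] → best response X/Y (payoff 3)
Mutual best responses: (B,X), (B,Y), (C,Y) → Nash equilibria.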